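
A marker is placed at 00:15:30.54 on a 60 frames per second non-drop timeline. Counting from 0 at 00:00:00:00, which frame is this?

55854

Total seconds to the label: (0 × 3600 + 15 × 60 + 30) = 930.
Frame index = 930 × 60 + 54 = 55854.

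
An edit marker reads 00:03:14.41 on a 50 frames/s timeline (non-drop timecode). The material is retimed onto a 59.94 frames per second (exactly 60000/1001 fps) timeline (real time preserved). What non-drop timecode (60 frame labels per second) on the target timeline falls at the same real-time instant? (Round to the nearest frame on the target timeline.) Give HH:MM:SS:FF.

Source frame index: (0×3600 + 3×60 + 14) × 50 + 41 = 9741.
Real time: 9741 / (50) = 9741/50 s.
Target frame: (9741/50) × (60000/1001) = 11689200/1001 ≈ 11677.522 → 11678.
At 60 labels/s: frame 11678 → 00:03:14:38.

00:03:14:38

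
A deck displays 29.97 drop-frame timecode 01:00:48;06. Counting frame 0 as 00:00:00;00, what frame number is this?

109338

As if non-drop at 30 labels/s: (1 × 3600 + 0 × 60 + 48) × 30 + 6 = 109446.
Minute boundaries passed: 60; those not divisible by 10: 60 − 6 = 54; dropped labels = 2 × 54 = 108.
Actual frame index = 109446 − 108 = 109338.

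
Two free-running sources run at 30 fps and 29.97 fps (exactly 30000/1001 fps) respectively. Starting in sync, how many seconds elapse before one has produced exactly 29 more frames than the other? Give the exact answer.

29029/30 seconds

The gap grows by |30000/1001 − 30| = 30/1001 frames per second.
Time for a 29-frame gap: 29 ÷ (30/1001) = 29029/30 s.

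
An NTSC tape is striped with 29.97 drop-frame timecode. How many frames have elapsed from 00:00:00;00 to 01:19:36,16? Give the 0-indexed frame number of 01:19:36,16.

As if non-drop at 30 labels/s: (1 × 3600 + 19 × 60 + 36) × 30 + 16 = 143296.
Minute boundaries passed: 79; those not divisible by 10: 79 − 7 = 72; dropped labels = 2 × 72 = 144.
Actual frame index = 143296 − 144 = 143152.

143152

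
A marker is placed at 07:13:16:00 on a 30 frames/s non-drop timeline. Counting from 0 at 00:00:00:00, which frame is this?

frame 779880

Total seconds to the label: (7 × 3600 + 13 × 60 + 16) = 25996.
Frame index = 25996 × 30 + 0 = 779880.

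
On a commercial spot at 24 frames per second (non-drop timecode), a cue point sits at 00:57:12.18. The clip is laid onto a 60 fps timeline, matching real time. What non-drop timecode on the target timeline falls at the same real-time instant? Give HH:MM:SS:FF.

00:57:12:45

Source frame index: (0×3600 + 57×60 + 12) × 24 + 18 = 82386.
Real time: 82386 / (24) = 13731/4 s.
Target frame: (13731/4) × (60) = 205965.
At 60 labels/s: frame 205965 → 00:57:12:45.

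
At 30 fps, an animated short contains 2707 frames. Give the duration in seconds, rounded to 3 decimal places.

Running time = 2707 × 1/30 = 2707/30 s ≈ 90.233 s.

90.233 seconds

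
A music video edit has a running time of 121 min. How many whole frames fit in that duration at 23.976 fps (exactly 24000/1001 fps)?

174065 frames

121 min = 7260 s.
Frames = 7260 × 24000/1001 = 15840000/91 ≈ 174065.9341.
Complete frames: 174065.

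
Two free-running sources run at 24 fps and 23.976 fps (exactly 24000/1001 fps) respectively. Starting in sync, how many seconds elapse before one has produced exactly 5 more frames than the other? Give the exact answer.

5005/24 seconds

The gap grows by |24000/1001 − 24| = 24/1001 frames per second.
Time for a 5-frame gap: 5 ÷ (24/1001) = 5005/24 s.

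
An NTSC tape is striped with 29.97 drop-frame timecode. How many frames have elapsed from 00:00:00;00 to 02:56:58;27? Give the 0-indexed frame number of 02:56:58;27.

318249

Complete 10-minute blocks: 17, each 17982 frames → 305694.
Remaining 6 whole minutes in the current block: 1800 + 5 × 1798 = 10790 frames.
Within the current minute: 58 × 30 + 27 − 2 = 1765 (labels ;00/;01 skipped at this minute). Total = 305694 + 10790 + 1765 = 318249.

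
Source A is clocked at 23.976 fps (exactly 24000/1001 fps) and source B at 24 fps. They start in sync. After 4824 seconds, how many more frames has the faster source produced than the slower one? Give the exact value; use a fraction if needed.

115776/1001 frames

A emits 24000/1001 × 4824 = 115776000/1001 frames; B emits 24 × 4824 = 115776.
Difference = 115776/1001 frames (≈ 115.6603); B is ahead of A.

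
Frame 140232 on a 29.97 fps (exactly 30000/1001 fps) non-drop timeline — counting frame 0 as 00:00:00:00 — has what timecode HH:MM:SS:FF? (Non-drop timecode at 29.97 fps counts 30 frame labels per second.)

140232 ÷ 30 = 4674 full seconds, remainder 12 frames.
4674 s = 1 h 17 min 54 s.
Timecode: 01:17:54:12.

01:17:54:12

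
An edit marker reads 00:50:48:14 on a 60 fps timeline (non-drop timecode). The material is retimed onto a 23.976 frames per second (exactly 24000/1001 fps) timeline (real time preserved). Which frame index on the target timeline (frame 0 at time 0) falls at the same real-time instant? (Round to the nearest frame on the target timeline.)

Source frame index: (0×3600 + 50×60 + 48) × 60 + 14 = 182894.
Real time: 182894 / (60) = 91447/30 s.
Target frame: (91447/30) × (24000/1001) = 73157600/1001 ≈ 73084.515 → 73085.

frame 73085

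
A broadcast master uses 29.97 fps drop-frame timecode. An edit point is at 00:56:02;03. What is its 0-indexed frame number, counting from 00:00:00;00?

Complete 10-minute blocks: 5, each 17982 frames → 89910.
Remaining 6 whole minutes in the current block: 1800 + 5 × 1798 = 10790 frames.
Within the current minute: 2 × 30 + 3 − 2 = 61 (labels ;00/;01 skipped at this minute). Total = 89910 + 10790 + 61 = 100761.

100761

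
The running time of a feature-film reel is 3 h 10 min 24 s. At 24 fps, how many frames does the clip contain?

274176 frames

3 h 10 min 24 s = 11424 s.
Frames = 11424 × 24 = 274176.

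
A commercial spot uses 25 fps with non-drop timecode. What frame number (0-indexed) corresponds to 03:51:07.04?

Total seconds to the label: (3 × 3600 + 51 × 60 + 7) = 13867.
Frame index = 13867 × 25 + 4 = 346679.

346679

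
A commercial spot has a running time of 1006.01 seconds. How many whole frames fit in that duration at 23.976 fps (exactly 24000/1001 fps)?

Frames = 1006.01 × 24000/1001 = 24144240/1001 ≈ 24120.1199.
Complete frames: 24120.

24120 frames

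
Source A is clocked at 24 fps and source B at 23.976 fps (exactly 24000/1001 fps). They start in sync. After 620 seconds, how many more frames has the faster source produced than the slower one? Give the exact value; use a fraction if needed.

14880/1001 frames

A emits 24 × 620 = 14880 frames; B emits 24000/1001 × 620 = 14880000/1001.
Difference = 14880/1001 frames (≈ 14.8651); B is behind A.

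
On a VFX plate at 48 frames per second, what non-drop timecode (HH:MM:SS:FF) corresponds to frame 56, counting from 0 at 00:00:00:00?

56 ÷ 48 = 1 full seconds, remainder 8 frames.
1 s = 0 h 0 min 1 s.
Timecode: 00:00:01:08.

00:00:01:08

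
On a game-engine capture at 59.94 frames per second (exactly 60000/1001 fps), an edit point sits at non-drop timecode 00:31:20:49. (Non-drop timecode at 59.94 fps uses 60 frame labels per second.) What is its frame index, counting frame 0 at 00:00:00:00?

frame 112849

Total seconds to the label: (0 × 3600 + 31 × 60 + 20) = 1880.
Frame index = 1880 × 60 + 49 = 112849.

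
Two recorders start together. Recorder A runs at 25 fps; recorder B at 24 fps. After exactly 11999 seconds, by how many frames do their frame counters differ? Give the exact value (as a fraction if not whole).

A emits 25 × 11999 = 299975 frames; B emits 24 × 11999 = 287976.
Difference = 11999 frames; B is behind A.

11999 frames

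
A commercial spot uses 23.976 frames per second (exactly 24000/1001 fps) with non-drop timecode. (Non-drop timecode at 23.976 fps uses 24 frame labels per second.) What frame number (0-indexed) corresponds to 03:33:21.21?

Total seconds to the label: (3 × 3600 + 33 × 60 + 21) = 12801.
Frame index = 12801 × 24 + 21 = 307245.

307245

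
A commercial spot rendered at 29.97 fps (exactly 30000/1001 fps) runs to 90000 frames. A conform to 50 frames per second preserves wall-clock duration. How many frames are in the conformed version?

Target frames = source frames × (target rate / source rate) = 90000 × (50)/(30000/1001) = 90000 × 1001/600 = 150150.

150150 frames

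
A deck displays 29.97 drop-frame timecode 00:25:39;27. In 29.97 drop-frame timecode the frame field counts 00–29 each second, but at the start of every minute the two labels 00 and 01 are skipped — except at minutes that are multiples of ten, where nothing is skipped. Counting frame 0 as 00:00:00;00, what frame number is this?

As if non-drop at 30 labels/s: (0 × 3600 + 25 × 60 + 39) × 30 + 27 = 46197.
Minute boundaries passed: 25; those not divisible by 10: 25 − 2 = 23; dropped labels = 2 × 23 = 46.
Actual frame index = 46197 − 46 = 46151.

46151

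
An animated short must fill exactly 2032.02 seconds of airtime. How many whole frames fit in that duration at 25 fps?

Frames = 2032.02 × 25 = 101601/2 ≈ 50800.5000.
Complete frames: 50800.

50800 frames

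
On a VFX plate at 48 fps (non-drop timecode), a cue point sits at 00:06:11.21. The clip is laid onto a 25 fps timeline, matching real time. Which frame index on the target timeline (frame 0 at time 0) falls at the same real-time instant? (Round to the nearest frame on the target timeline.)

Source frame index: (0×3600 + 6×60 + 11) × 48 + 21 = 17829.
Real time: 17829 / (48) = 5943/16 s.
Target frame: (5943/16) × (25) = 148575/16 ≈ 9285.938 → 9286.

frame 9286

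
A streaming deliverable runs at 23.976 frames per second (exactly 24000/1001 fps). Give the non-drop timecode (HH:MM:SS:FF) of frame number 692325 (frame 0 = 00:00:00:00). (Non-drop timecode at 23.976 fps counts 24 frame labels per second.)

692325 ÷ 24 = 28846 full seconds, remainder 21 frames.
28846 s = 8 h 0 min 46 s.
Timecode: 08:00:46:21.

08:00:46:21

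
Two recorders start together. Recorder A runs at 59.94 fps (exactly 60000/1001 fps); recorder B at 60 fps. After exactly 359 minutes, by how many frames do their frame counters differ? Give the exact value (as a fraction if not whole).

359 min = 21540 s.
A emits 60000/1001 × 21540 = 1292400000/1001 frames; B emits 60 × 21540 = 1292400.
Difference = 1292400/1001 frames (≈ 1291.1089); B is ahead of A.

1292400/1001 frames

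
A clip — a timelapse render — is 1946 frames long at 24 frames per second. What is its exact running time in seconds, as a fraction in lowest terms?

973/12 seconds

Running time = 1946 ÷ (24) = 1946 × 1/24 = 973/12 s.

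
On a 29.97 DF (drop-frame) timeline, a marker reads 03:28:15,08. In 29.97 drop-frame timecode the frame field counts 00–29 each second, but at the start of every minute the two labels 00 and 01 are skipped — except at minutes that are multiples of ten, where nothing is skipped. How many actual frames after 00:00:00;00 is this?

Complete 10-minute blocks: 20, each 17982 frames → 359640.
Remaining 8 whole minutes in the current block: 1800 + 7 × 1798 = 14386 frames.
Within the current minute: 15 × 30 + 8 − 2 = 456 (labels ;00/;01 skipped at this minute). Total = 359640 + 14386 + 456 = 374482.

374482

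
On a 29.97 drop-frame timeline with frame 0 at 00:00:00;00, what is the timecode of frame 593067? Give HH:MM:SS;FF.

Each 10-minute DF block holds 10 × 60 × 30 − 9 × 2 = 17982 frames. 593067 ÷ 17982 → 32 full blocks, remainder 17643.
Within the partial block the first minute is 1800 frames and each further minute 1798, so 9 further minute boundaries passed. Total skipped labels = 18 × 32 + 2 × 9 = 594.
Non-drop label index = 593067 + 594 = 593661; at 30 labels/s that is 05:29:48:21, i.e. DF 05:29:48;21.

05:29:48;21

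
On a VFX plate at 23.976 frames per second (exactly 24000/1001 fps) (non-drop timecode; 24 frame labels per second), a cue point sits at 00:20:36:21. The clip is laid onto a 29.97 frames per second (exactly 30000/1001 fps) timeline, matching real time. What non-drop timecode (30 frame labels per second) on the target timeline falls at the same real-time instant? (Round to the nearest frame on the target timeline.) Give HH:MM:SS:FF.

00:20:36:26

Source frame index: (0×3600 + 20×60 + 36) × 24 + 21 = 29685.
Real time: 29685 / (24000/1001) = 1980979/1600 s.
Target frame: (1980979/1600) × (30000/1001) = 148425/4 ≈ 37106.250 → 37106.
At 30 labels/s: frame 37106 → 00:20:36:26.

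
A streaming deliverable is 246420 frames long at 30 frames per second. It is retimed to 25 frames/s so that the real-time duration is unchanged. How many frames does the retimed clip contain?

Target frames = source frames × (target rate / source rate) = 246420 × (25)/(30) = 246420 × 5/6 = 205350.

205350 frames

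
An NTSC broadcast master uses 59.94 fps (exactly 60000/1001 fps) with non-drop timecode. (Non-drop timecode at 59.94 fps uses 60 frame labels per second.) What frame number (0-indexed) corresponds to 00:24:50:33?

89433

Total seconds to the label: (0 × 3600 + 24 × 60 + 50) = 1490.
Frame index = 1490 × 60 + 33 = 89433.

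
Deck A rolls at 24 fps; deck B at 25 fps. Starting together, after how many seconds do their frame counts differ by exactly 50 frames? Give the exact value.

The gap grows by |25 − 24| = 1 frame per second.
Time for a 50-frame gap: 50 ÷ (1) = 50 s.

50 seconds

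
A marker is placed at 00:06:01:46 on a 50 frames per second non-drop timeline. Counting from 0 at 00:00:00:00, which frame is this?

Total seconds to the label: (0 × 3600 + 6 × 60 + 1) = 361.
Frame index = 361 × 50 + 46 = 18096.

frame 18096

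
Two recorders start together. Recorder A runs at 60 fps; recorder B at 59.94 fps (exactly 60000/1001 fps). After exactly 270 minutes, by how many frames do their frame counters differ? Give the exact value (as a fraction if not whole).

972000/1001 frames

270 min = 16200 s.
A emits 60 × 16200 = 972000 frames; B emits 60000/1001 × 16200 = 972000000/1001.
Difference = 972000/1001 frames (≈ 971.0290); B is behind A.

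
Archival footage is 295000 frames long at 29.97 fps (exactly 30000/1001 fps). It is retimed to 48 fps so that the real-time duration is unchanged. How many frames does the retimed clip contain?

472472 frames

Target frames = source frames × (target rate / source rate) = 295000 × (48)/(30000/1001) = 295000 × 1001/625 = 472472.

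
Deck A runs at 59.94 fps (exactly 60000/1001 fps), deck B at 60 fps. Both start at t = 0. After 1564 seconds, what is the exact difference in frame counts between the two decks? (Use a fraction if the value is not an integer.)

93840/1001 frames

A emits 60000/1001 × 1564 = 93840000/1001 frames; B emits 60 × 1564 = 93840.
Difference = 93840/1001 frames (≈ 93.7463); B is ahead of A.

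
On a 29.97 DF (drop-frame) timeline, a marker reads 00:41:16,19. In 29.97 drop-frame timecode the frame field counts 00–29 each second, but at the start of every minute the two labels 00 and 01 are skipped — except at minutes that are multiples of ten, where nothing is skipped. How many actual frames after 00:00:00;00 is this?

As if non-drop at 30 labels/s: (0 × 3600 + 41 × 60 + 16) × 30 + 19 = 74299.
Minute boundaries passed: 41; those not divisible by 10: 41 − 4 = 37; dropped labels = 2 × 37 = 74.
Actual frame index = 74299 − 74 = 74225.

74225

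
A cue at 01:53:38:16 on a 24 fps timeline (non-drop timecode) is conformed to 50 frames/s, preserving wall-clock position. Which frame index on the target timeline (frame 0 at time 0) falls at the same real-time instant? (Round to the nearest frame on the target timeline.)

frame 340933

Source frame index: (1×3600 + 53×60 + 38) × 24 + 16 = 163648.
Real time: 163648 / (24) = 20456/3 s.
Target frame: (20456/3) × (50) = 1022800/3 ≈ 340933.333 → 340933.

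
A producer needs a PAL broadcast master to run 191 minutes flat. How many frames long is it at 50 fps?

191 min = 11460 s.
Frames = 11460 × 50 = 573000.

573000 frames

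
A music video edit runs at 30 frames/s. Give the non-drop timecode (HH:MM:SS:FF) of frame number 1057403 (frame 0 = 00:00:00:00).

1057403 ÷ 30 = 35246 full seconds, remainder 23 frames.
35246 s = 9 h 47 min 26 s.
Timecode: 09:47:26:23.

09:47:26:23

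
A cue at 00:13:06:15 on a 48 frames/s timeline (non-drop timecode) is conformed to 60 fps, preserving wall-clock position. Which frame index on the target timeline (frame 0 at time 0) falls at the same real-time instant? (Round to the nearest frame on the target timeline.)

Source frame index: (0×3600 + 13×60 + 6) × 48 + 15 = 37743.
Real time: 37743 / (48) = 12581/16 s.
Target frame: (12581/16) × (60) = 188715/4 ≈ 47178.750 → 47179.

frame 47179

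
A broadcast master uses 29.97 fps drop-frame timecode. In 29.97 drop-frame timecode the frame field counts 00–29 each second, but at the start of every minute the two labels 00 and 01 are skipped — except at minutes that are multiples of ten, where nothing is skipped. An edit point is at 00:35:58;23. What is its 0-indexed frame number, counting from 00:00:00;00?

Complete 10-minute blocks: 3, each 17982 frames → 53946.
Remaining 5 whole minutes in the current block: 1800 + 4 × 1798 = 8992 frames.
Within the current minute: 58 × 30 + 23 − 2 = 1761 (labels ;00/;01 skipped at this minute). Total = 53946 + 8992 + 1761 = 64699.

64699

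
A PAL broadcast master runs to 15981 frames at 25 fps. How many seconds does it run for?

Running time = 15981 / (25) = 639.24 s.

639.24 seconds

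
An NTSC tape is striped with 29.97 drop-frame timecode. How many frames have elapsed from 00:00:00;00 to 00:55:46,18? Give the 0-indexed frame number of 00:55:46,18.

Complete 10-minute blocks: 5, each 17982 frames → 89910.
Remaining 5 whole minutes in the current block: 1800 + 4 × 1798 = 8992 frames.
Within the current minute: 46 × 30 + 18 − 2 = 1396 (labels ;00/;01 skipped at this minute). Total = 89910 + 8992 + 1396 = 100298.

100298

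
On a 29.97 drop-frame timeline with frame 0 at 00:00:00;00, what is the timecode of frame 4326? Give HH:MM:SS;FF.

00:02:24;10

Each 10-minute DF block holds 10 × 60 × 30 − 9 × 2 = 17982 frames. 4326 ÷ 17982 → 0 full blocks, remainder 4326.
Within the partial block the first minute is 1800 frames and each further minute 1798, so 2 further minute boundaries passed. Total skipped labels = 18 × 0 + 2 × 2 = 4.
Non-drop label index = 4326 + 4 = 4330; at 30 labels/s that is 00:02:24:10, i.e. DF 00:02:24;10.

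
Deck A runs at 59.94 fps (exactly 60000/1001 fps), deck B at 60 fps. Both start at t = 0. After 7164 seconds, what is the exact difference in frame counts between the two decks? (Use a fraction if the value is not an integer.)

A emits 60000/1001 × 7164 = 429840000/1001 frames; B emits 60 × 7164 = 429840.
Difference = 429840/1001 frames (≈ 429.4106); B is ahead of A.

429840/1001 frames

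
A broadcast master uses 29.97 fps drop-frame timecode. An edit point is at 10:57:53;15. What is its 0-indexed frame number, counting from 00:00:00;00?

As if non-drop at 30 labels/s: (10 × 3600 + 57 × 60 + 53) × 30 + 15 = 1184205.
Minute boundaries passed: 657; those not divisible by 10: 657 − 65 = 592; dropped labels = 2 × 592 = 1184.
Actual frame index = 1184205 − 1184 = 1183021.

1183021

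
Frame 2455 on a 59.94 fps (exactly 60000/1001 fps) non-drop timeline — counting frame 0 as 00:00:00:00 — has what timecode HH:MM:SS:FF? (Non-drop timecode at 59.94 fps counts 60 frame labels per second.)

2455 ÷ 60 = 40 full seconds, remainder 55 frames.
40 s = 0 h 0 min 40 s.
Timecode: 00:00:40:55.

00:00:40:55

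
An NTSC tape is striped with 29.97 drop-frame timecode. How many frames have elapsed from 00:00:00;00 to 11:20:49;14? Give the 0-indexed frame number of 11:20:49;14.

1224260

Complete 10-minute blocks: 68, each 17982 frames → 1222776.
Remaining 0 whole minutes in the current block: 0 frames.
Within the current minute: 49 × 30 + 14 = 1484. Total = 1222776 + 0 + 1484 = 1224260.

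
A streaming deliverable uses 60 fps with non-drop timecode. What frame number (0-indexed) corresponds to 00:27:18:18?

98298

Total seconds to the label: (0 × 3600 + 27 × 60 + 18) = 1638.
Frame index = 1638 × 60 + 18 = 98298.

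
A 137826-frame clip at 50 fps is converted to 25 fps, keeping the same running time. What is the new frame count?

Target frames = source frames × (target rate / source rate) = 137826 × (25)/(50) = 137826 × 1/2 = 68913.

68913 frames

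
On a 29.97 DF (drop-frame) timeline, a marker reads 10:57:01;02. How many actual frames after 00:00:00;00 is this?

1181448

Complete 10-minute blocks: 65, each 17982 frames → 1168830.
Remaining 7 whole minutes in the current block: 1800 + 6 × 1798 = 12588 frames.
Within the current minute: 1 × 30 + 2 − 2 = 30 (labels ;00/;01 skipped at this minute). Total = 1168830 + 12588 + 30 = 1181448.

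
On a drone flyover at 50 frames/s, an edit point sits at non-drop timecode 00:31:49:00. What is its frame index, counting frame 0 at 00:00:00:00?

Total seconds to the label: (0 × 3600 + 31 × 60 + 49) = 1909.
Frame index = 1909 × 50 + 0 = 95450.

95450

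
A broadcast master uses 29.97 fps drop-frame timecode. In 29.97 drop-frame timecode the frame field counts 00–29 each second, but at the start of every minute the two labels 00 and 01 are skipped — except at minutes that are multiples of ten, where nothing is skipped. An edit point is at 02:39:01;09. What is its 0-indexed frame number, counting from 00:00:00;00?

As if non-drop at 30 labels/s: (2 × 3600 + 39 × 60 + 1) × 30 + 9 = 286239.
Minute boundaries passed: 159; those not divisible by 10: 159 − 15 = 144; dropped labels = 2 × 144 = 288.
Actual frame index = 286239 − 288 = 285951.

285951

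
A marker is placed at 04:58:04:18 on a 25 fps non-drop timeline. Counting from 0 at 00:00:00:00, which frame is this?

frame 447118

Total seconds to the label: (4 × 3600 + 58 × 60 + 4) = 17884.
Frame index = 17884 × 25 + 18 = 447118.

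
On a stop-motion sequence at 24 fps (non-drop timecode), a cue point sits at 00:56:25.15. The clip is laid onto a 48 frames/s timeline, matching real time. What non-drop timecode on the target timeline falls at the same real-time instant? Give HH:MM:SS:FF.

Source frame index: (0×3600 + 56×60 + 25) × 24 + 15 = 81255.
Real time: 81255 / (24) = 27085/8 s.
Target frame: (27085/8) × (48) = 162510.
At 48 labels/s: frame 162510 → 00:56:25:30.

00:56:25:30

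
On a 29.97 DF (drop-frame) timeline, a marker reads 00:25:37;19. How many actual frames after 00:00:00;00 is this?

46083

As if non-drop at 30 labels/s: (0 × 3600 + 25 × 60 + 37) × 30 + 19 = 46129.
Minute boundaries passed: 25; those not divisible by 10: 25 − 2 = 23; dropped labels = 2 × 23 = 46.
Actual frame index = 46129 − 46 = 46083.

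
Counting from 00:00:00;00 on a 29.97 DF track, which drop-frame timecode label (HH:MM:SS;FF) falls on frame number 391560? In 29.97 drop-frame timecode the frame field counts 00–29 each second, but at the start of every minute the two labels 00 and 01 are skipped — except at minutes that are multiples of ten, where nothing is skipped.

03:37:45;02

Ten DF minutes hold 17982 frames, so frame 391560 lies in block 21 (frames 377622–395603) with 13938 frames into that block.
The block's first minute is 1800 frames and the rest 1798 each; 13938 frames reaches minute 7, so 21 × 18 + 7 × 2 = 392 labels have been skipped so far.
Adding those back, label number 391560 + 392 = 391952 at 30 labels/s is 13065 s + 2 f = 3 h 37 min 45 s frame 2, i.e. 03:37:45;02.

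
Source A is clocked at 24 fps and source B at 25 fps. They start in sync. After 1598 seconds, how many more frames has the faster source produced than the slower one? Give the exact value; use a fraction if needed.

A emits 24 × 1598 = 38352 frames; B emits 25 × 1598 = 39950.
Difference = 1598 frames; B is ahead of A.

1598 frames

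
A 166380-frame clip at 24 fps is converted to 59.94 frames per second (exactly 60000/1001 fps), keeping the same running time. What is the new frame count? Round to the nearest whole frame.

415534 frames

Frames at target rate = 166380 × (60000/1001) / (24) = 415950000/1001 ≈ 415534.466.
Nearest whole frame: 415534.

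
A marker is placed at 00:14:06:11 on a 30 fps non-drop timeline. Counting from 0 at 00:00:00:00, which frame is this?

Total seconds to the label: (0 × 3600 + 14 × 60 + 6) = 846.
Frame index = 846 × 30 + 11 = 25391.

25391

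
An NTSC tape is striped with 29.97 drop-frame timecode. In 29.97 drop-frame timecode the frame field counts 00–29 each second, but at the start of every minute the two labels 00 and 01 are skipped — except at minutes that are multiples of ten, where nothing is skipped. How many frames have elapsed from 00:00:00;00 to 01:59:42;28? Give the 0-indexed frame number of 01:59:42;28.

As if non-drop at 30 labels/s: (1 × 3600 + 59 × 60 + 42) × 30 + 28 = 215488.
Minute boundaries passed: 119; those not divisible by 10: 119 − 11 = 108; dropped labels = 2 × 108 = 216.
Actual frame index = 215488 − 216 = 215272.

215272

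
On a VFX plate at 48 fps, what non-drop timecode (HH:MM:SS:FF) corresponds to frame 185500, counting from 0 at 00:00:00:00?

185500 ÷ 48 = 3864 full seconds, remainder 28 frames.
3864 s = 1 h 4 min 24 s.
Timecode: 01:04:24:28.

01:04:24:28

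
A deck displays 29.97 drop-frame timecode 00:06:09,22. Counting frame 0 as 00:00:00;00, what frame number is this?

11080

Complete 10-minute blocks: 0, each 17982 frames → 0.
Remaining 6 whole minutes in the current block: 1800 + 5 × 1798 = 10790 frames.
Within the current minute: 9 × 30 + 22 − 2 = 290 (labels ;00/;01 skipped at this minute). Total = 0 + 10790 + 290 = 11080.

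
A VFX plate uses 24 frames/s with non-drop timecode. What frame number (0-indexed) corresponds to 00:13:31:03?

Total seconds to the label: (0 × 3600 + 13 × 60 + 31) = 811.
Frame index = 811 × 24 + 3 = 19467.

frame 19467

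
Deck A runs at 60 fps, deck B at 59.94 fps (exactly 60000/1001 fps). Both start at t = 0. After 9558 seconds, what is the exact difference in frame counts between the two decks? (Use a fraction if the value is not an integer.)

A emits 60 × 9558 = 573480 frames; B emits 60000/1001 × 9558 = 573480000/1001.
Difference = 573480/1001 frames (≈ 572.9071); B is behind A.

573480/1001 frames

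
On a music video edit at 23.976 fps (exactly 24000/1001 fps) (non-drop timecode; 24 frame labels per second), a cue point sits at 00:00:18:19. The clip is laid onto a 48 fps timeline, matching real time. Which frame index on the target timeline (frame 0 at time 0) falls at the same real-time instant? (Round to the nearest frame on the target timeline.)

frame 903

Source frame index: (0×3600 + 0×60 + 18) × 24 + 19 = 451.
Real time: 451 / (24000/1001) = 451451/24000 s.
Target frame: (451451/24000) × (48) = 451451/500 ≈ 902.902 → 903.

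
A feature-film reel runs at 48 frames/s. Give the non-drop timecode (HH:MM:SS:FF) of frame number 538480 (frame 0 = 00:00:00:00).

03:06:58:16

538480 ÷ 48 = 11218 full seconds, remainder 16 frames.
11218 s = 3 h 6 min 58 s.
Timecode: 03:06:58:16.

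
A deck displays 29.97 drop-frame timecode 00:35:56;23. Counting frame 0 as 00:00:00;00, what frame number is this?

Complete 10-minute blocks: 3, each 17982 frames → 53946.
Remaining 5 whole minutes in the current block: 1800 + 4 × 1798 = 8992 frames.
Within the current minute: 56 × 30 + 23 − 2 = 1701 (labels ;00/;01 skipped at this minute). Total = 53946 + 8992 + 1701 = 64639.

64639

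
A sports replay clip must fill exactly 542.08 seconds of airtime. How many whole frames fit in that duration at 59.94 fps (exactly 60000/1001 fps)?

Frames = 542.08 × 60000/1001 = 422400/13 ≈ 32492.3077.
Complete frames: 32492.

32492 frames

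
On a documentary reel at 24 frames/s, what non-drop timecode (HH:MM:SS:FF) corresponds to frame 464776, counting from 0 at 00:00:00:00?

464776 ÷ 24 = 19365 full seconds, remainder 16 frames.
19365 s = 5 h 22 min 45 s.
Timecode: 05:22:45:16.

05:22:45:16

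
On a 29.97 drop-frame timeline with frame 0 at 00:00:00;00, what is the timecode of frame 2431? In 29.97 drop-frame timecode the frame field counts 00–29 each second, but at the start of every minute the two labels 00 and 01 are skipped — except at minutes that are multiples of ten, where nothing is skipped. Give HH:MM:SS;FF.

Each 10-minute DF block holds 10 × 60 × 30 − 9 × 2 = 17982 frames. 2431 ÷ 17982 → 0 full blocks, remainder 2431.
Within the partial block the first minute is 1800 frames and each further minute 1798, so 1 further minute boundary passed. Total skipped labels = 18 × 0 + 2 × 1 = 2.
Non-drop label index = 2431 + 2 = 2433; at 30 labels/s that is 00:01:21:03, i.e. DF 00:01:21;03.

00:01:21;03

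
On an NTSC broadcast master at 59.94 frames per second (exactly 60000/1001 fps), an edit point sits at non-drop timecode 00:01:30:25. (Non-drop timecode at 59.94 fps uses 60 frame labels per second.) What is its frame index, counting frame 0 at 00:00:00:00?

frame 5425

Total seconds to the label: (0 × 3600 + 1 × 60 + 30) = 90.
Frame index = 90 × 60 + 25 = 5425.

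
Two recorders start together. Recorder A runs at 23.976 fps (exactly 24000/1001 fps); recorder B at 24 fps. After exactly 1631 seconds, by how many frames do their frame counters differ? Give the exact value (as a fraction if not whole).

A emits 24000/1001 × 1631 = 5592000/143 frames; B emits 24 × 1631 = 39144.
Difference = 5592/143 frames (≈ 39.1049); B is ahead of A.

5592/143 frames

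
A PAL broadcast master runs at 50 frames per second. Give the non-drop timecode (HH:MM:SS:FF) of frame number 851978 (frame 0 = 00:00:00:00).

04:43:59:28

851978 ÷ 50 = 17039 full seconds, remainder 28 frames.
17039 s = 4 h 43 min 59 s.
Timecode: 04:43:59:28.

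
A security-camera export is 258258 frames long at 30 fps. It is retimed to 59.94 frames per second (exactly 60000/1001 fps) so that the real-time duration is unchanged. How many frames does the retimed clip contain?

Target frames = source frames × (target rate / source rate) = 258258 × (60000/1001)/(30) = 258258 × 2000/1001 = 516000.

516000 frames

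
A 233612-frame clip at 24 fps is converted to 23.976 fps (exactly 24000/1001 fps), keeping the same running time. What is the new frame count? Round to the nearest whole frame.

Frames at target rate = 233612 × (24000/1001) / (24) = 233612000/1001 ≈ 233378.621.
Nearest whole frame: 233379.

233379 frames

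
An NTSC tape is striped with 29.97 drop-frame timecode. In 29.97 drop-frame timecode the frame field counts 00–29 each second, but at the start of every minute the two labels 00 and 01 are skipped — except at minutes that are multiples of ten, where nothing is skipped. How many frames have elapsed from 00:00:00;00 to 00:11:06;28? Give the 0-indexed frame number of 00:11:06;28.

As if non-drop at 30 labels/s: (0 × 3600 + 11 × 60 + 6) × 30 + 28 = 20008.
Minute boundaries passed: 11; those not divisible by 10: 11 − 1 = 10; dropped labels = 2 × 10 = 20.
Actual frame index = 20008 − 20 = 19988.

19988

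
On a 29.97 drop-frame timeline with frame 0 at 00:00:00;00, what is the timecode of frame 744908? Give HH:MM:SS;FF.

06:54:15;04

Each 10-minute DF block holds 10 × 60 × 30 − 9 × 2 = 17982 frames. 744908 ÷ 17982 → 41 full blocks, remainder 7646.
Within the partial block the first minute is 1800 frames and each further minute 1798, so 4 further minute boundaries passed. Total skipped labels = 18 × 41 + 2 × 4 = 746.
Non-drop label index = 744908 + 746 = 745654; at 30 labels/s that is 06:54:15:04, i.e. DF 06:54:15;04.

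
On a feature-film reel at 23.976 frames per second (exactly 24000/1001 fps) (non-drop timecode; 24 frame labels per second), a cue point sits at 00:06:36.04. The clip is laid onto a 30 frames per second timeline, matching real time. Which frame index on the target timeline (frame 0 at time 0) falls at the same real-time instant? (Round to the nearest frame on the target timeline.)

Source frame index: (0×3600 + 6×60 + 36) × 24 + 4 = 9508.
Real time: 9508 / (24000/1001) = 2379377/6000 s.
Target frame: (2379377/6000) × (30) = 2379377/200 ≈ 11896.885 → 11897.

frame 11897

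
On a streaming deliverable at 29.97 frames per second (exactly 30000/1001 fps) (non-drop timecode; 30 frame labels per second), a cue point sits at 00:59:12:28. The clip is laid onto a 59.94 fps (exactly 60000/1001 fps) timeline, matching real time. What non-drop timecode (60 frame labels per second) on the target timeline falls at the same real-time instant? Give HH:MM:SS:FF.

00:59:12:56

Source frame index: (0×3600 + 59×60 + 12) × 30 + 28 = 106588.
Real time: 106588 / (30000/1001) = 26673647/7500 s.
Target frame: (26673647/7500) × (60000/1001) = 213176.
At 60 labels/s: frame 213176 → 00:59:12:56.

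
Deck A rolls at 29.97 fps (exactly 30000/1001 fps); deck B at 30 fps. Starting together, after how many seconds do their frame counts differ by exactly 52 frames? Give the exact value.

26026/15 seconds

The gap grows by |30 − 30000/1001| = 30/1001 frames per second.
Time for a 52-frame gap: 52 ÷ (30/1001) = 26026/15 s.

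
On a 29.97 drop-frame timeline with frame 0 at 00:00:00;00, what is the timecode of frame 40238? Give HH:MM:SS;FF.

00:22:22;18

Ten DF minutes hold 17982 frames, so frame 40238 lies in block 2 (frames 35964–53945) with 4274 frames into that block.
The block's first minute is 1800 frames and the rest 1798 each; 4274 frames reaches minute 2, so 2 × 18 + 2 × 2 = 40 labels have been skipped so far.
Adding those back, label number 40238 + 40 = 40278 at 30 labels/s is 1342 s + 18 f = 0 h 22 min 22 s frame 18, i.e. 00:22:22;18.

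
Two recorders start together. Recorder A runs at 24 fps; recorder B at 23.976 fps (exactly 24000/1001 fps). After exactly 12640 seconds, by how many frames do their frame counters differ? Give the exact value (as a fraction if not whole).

303360/1001 frames

A emits 24 × 12640 = 303360 frames; B emits 24000/1001 × 12640 = 303360000/1001.
Difference = 303360/1001 frames (≈ 303.0569); B is behind A.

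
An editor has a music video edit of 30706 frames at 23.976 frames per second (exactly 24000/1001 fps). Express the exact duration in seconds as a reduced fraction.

15368353/12000 seconds

Running time = 30706 ÷ (24000/1001) = 30706 × 1001/24000 = 15368353/12000 s.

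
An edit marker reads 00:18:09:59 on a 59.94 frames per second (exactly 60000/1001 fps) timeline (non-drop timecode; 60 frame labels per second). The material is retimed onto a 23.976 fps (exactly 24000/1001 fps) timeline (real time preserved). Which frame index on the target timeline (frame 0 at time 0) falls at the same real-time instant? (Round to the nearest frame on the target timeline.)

Source frame index: (0×3600 + 18×60 + 9) × 60 + 59 = 65399.
Real time: 65399 / (60000/1001) = 65464399/60000 s.
Target frame: (65464399/60000) × (24000/1001) = 130798/5 ≈ 26159.600 → 26160.

frame 26160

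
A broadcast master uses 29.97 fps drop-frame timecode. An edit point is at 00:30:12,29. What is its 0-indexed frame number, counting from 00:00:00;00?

54335

As if non-drop at 30 labels/s: (0 × 3600 + 30 × 60 + 12) × 30 + 29 = 54389.
Minute boundaries passed: 30; those not divisible by 10: 30 − 3 = 27; dropped labels = 2 × 27 = 54.
Actual frame index = 54389 − 54 = 54335.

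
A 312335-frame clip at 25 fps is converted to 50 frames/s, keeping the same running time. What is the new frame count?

624670 frames

Target frames = source frames × (target rate / source rate) = 312335 × (50)/(25) = 312335 × 2 = 624670.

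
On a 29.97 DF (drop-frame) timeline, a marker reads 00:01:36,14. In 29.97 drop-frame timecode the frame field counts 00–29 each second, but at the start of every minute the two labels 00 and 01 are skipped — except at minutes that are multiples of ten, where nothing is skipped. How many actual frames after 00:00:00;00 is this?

2892

Complete 10-minute blocks: 0, each 17982 frames → 0.
Remaining 1 whole minute in the current block: 1800 + 0 × 1798 = 1800 frames.
Within the current minute: 36 × 30 + 14 − 2 = 1092 (labels ;00/;01 skipped at this minute). Total = 0 + 1800 + 1092 = 2892.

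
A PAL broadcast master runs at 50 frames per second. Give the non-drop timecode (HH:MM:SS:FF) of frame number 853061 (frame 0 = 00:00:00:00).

853061 ÷ 50 = 17061 full seconds, remainder 11 frames.
17061 s = 4 h 44 min 21 s.
Timecode: 04:44:21:11.

04:44:21:11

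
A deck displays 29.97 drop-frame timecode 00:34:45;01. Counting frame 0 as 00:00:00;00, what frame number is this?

62489

As if non-drop at 30 labels/s: (0 × 3600 + 34 × 60 + 45) × 30 + 1 = 62551.
Minute boundaries passed: 34; those not divisible by 10: 34 − 3 = 31; dropped labels = 2 × 31 = 62.
Actual frame index = 62551 − 62 = 62489.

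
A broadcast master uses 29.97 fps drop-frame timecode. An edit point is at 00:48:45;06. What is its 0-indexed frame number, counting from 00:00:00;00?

As if non-drop at 30 labels/s: (0 × 3600 + 48 × 60 + 45) × 30 + 6 = 87756.
Minute boundaries passed: 48; those not divisible by 10: 48 − 4 = 44; dropped labels = 2 × 44 = 88.
Actual frame index = 87756 − 88 = 87668.

87668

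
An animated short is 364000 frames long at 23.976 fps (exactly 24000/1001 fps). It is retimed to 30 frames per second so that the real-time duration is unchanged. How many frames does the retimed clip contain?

Target frames = source frames × (target rate / source rate) = 364000 × (30)/(24000/1001) = 364000 × 1001/800 = 455455.

455455 frames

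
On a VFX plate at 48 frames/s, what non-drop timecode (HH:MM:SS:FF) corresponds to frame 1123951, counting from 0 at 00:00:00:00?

1123951 ÷ 48 = 23415 full seconds, remainder 31 frames.
23415 s = 6 h 30 min 15 s.
Timecode: 06:30:15:31.

06:30:15:31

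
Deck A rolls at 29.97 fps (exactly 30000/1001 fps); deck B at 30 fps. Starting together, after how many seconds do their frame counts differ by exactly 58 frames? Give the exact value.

The gap grows by |30 − 30000/1001| = 30/1001 frames per second.
Time for a 58-frame gap: 58 ÷ (30/1001) = 29029/15 s.

29029/15 seconds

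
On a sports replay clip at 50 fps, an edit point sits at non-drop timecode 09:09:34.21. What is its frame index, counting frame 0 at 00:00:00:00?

1648721

Total seconds to the label: (9 × 3600 + 9 × 60 + 34) = 32974.
Frame index = 32974 × 50 + 21 = 1648721.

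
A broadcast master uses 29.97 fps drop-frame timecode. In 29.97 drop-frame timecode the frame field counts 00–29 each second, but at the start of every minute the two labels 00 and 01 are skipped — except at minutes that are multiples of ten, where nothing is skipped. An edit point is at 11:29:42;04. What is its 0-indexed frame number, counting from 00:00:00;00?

1240222

As if non-drop at 30 labels/s: (11 × 3600 + 29 × 60 + 42) × 30 + 4 = 1241464.
Minute boundaries passed: 689; those not divisible by 10: 689 − 68 = 621; dropped labels = 2 × 621 = 1242.
Actual frame index = 1241464 − 1242 = 1240222.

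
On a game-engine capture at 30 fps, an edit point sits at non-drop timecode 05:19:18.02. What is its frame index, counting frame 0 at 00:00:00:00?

Total seconds to the label: (5 × 3600 + 19 × 60 + 18) = 19158.
Frame index = 19158 × 30 + 2 = 574742.

frame 574742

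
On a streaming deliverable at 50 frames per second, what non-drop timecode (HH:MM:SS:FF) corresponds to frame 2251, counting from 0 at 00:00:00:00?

00:00:45:01

2251 ÷ 50 = 45 full seconds, remainder 1 frame.
45 s = 0 h 0 min 45 s.
Timecode: 00:00:45:01.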